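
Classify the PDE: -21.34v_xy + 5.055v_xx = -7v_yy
Rewriting in standard form: 5.055v_xx - 21.34v_xy + 7v_yy = 0. A = 5.055, B = -21.34, C = 7. Discriminant B² - 4AC = 313.8556. Since 313.8556 > 0, hyperbolic.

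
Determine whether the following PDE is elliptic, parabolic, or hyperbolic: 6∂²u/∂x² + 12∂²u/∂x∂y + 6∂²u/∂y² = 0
Coefficients: A = 6, B = 12, C = 6. B² - 4AC = 0, which is zero, so the equation is parabolic.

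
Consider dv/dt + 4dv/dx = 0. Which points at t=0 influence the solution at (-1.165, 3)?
A single point: x = -13.165. The characteristic through (-1.165, 3) is x - 4t = const, so x = -1.165 - 4·3 = -13.165.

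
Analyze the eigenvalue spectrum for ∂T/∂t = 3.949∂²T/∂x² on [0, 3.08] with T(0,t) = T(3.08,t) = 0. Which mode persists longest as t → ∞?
Eigenvalues: λₙ = 3.949n²π²/3.08².
First three modes:
  n=1: λ₁ = 3.949π²/3.08² ≈ 4.109
  n=2: λ₂ = 15.796π²/3.08² ≈ 16.434 (4× faster decay)
  n=3: λ₃ = 35.541π²/3.08² ≈ 36.977 (9× faster decay)
As t → ∞, higher modes decay exponentially faster. The n=1 mode dominates: T ~ c₁ sin(πx/3.08) e^{-λ₁t}.
Decay rate: λ₁ = 3.949π²/3.08² ≈ 4.109.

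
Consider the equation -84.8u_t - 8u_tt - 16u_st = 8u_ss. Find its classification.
Rewriting in standard form: -8u_ss - 16u_st - 8u_tt - 84.8u_t = 0. Parabolic. (A = -8, B = -16, C = -8 gives B² - 4AC = 0.)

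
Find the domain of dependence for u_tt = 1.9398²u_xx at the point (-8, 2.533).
Domain of dependence: [-12.9135134, -3.0864866]. Signals travel at speed 1.9398, so data within |x - -8| ≤ 1.9398·2.533 = 4.9135134 can reach the point.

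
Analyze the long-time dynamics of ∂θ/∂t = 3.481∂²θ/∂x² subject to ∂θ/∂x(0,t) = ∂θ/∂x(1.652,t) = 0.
Long-time behavior: θ → constant (steady state). Heat is conserved (no flux at boundaries); solution approaches the spatial average.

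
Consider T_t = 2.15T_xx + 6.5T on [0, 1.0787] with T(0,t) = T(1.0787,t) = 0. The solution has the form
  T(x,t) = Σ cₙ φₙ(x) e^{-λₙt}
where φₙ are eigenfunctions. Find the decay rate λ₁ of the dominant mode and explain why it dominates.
Eigenvalues: λₙ = 2.15n²π²/1.0787² - 6.5.
First three modes:
  n=1: λ₁ = 2.15π²/1.0787² - 6.5 ≈ 11.736
  n=2: λ₂ = 8.6π²/1.0787² - 6.5 ≈ 66.445
  n=3: λ₃ = 19.35π²/1.0787² - 6.5 ≈ 157.627
Since 2.15π²/1.0787² ≈ 18.236 > 6.5, all λₙ > 0.
The n=1 mode decays slowest → dominates as t → ∞.
Asymptotic: T ~ c₁ sin(πx/1.0787) e^{-λ₁t} with decay rate λ₁ ≈ 11.736.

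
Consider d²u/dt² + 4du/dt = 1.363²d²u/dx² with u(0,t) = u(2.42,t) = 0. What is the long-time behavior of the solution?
As t → ∞, u → 0. Damping (γ=4) dissipates energy; oscillations decay exponentially.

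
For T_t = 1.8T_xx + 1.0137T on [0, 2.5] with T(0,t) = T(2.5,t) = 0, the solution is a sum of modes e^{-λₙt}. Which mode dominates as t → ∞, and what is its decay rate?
Eigenvalues: λₙ = 1.8n²π²/2.5² - 1.0137.
First three modes:
  n=1: λ₁ = 1.8π²/2.5² - 1.0137 ≈ 1.829
  n=2: λ₂ = 7.2π²/2.5² - 1.0137 ≈ 10.356
  n=3: λ₃ = 16.2π²/2.5² - 1.0137 ≈ 24.568
Since 1.8π²/2.5² ≈ 2.842 > 1.0137, all λₙ > 0.
The n=1 mode decays slowest → dominates as t → ∞.
Asymptotic: T ~ c₁ sin(πx/2.5) e^{-λ₁t} with decay rate λ₁ ≈ 1.829.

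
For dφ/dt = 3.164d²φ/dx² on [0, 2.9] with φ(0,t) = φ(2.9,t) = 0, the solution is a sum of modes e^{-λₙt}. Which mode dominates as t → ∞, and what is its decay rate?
Eigenvalues: λₙ = 3.164n²π²/2.9².
First three modes:
  n=1: λ₁ = 3.164π²/2.9² ≈ 3.713
  n=2: λ₂ = 12.656π²/2.9² ≈ 14.853 (4× faster decay)
  n=3: λ₃ = 28.476π²/2.9² ≈ 33.418 (9× faster decay)
As t → ∞, higher modes decay exponentially faster. The n=1 mode dominates: φ ~ c₁ sin(πx/2.9) e^{-λ₁t}.
Decay rate: λ₁ = 3.164π²/2.9² ≈ 3.713.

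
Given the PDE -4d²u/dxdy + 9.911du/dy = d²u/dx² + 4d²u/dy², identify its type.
Rewriting in standard form: -d²u/dx² - 4d²u/dxdy - 4d²u/dy² + 9.911du/dy = 0. The second-order coefficients are A = -1, B = -4, C = -4. Since B² - 4AC = 0 = 0, this is a parabolic PDE.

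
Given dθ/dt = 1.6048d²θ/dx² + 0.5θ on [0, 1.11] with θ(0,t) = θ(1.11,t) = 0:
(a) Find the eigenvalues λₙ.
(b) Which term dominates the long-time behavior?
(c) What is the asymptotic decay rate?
Eigenvalues: λₙ = 1.6048n²π²/1.11² - 0.5.
First three modes:
  n=1: λ₁ = 1.6048π²/1.11² - 0.5 ≈ 12.355
  n=2: λ₂ = 6.4192π²/1.11² - 0.5 ≈ 50.92
  n=3: λ₃ = 14.4432π²/1.11² - 0.5 ≈ 115.196
Since 1.6048π²/1.11² ≈ 12.855 > 0.5, all λₙ > 0.
The n=1 mode decays slowest → dominates as t → ∞.
Asymptotic: θ ~ c₁ sin(πx/1.11) e^{-λ₁t} with decay rate λ₁ ≈ 12.355.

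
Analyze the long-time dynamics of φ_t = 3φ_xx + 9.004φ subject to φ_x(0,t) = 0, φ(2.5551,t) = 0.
Long-time behavior: φ grows unboundedly. Reaction dominates diffusion (r=9.004 > κπ²/(4L²)≈1.13); solution grows exponentially.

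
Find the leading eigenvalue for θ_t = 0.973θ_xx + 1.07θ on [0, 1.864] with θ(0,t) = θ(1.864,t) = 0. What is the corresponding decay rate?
Eigenvalues: λₙ = 0.973n²π²/1.864² - 1.07.
First three modes:
  n=1: λ₁ = 0.973π²/1.864² - 1.07 ≈ 1.694
  n=2: λ₂ = 3.892π²/1.864² - 1.07 ≈ 9.986
  n=3: λ₃ = 8.757π²/1.864² - 1.07 ≈ 23.805
Since 0.973π²/1.864² ≈ 2.764 > 1.07, all λₙ > 0.
The n=1 mode decays slowest → dominates as t → ∞.
Asymptotic: θ ~ c₁ sin(πx/1.864) e^{-λ₁t} with decay rate λ₁ ≈ 1.694.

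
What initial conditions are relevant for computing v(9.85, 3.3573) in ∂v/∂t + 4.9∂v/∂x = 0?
A single point: x = -6.60077. The characteristic through (9.85, 3.3573) is x - 4.9t = const, so x = 9.85 - 4.9·3.3573 = -6.60077.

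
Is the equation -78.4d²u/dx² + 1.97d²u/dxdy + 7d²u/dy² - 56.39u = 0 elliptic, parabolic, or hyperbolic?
Computing B² - 4AC with A = -78.4, B = 1.97, C = 7: discriminant = 2199.0809 (positive). Answer: hyperbolic.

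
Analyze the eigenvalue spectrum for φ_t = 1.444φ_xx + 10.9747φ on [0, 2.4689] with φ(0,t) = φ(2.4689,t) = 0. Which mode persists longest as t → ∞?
Eigenvalues: λₙ = 1.444n²π²/2.4689² - 10.9747.
First three modes:
  n=1: λ₁ = 1.444π²/2.4689² - 10.9747 ≈ -8.637
  n=2: λ₂ = 5.776π²/2.4689² - 10.9747 ≈ -1.622
  n=3: λ₃ = 12.996π²/2.4689² - 10.9747 ≈ 10.068
Since 1.444π²/2.4689² ≈ 2.338 < 10.9747, λ₁ < 0.
The n=1 mode grows fastest (−λₙ is largest for n=1) → dominates.
Asymptotic: φ ~ c₁ sin(πx/2.4689) e^{8.637t} (exponential growth at rate −λ₁ ≈ 8.637).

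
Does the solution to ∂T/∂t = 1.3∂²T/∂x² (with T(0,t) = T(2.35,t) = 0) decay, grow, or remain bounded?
T → 0. Heat diffuses out through both boundaries.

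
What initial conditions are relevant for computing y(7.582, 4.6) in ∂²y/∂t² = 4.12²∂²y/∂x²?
Domain of dependence: [-11.37, 26.534]. Signals travel at speed 4.12, so data within |x - 7.582| ≤ 4.12·4.6 = 18.952 can reach the point.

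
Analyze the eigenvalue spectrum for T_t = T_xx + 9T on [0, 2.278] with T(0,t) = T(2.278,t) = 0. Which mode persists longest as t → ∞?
Eigenvalues: λₙ = n²π²/2.278² - 9.
First three modes:
  n=1: λ₁ = π²/2.278² - 9 ≈ -7.098
  n=2: λ₂ = 4π²/2.278² - 9 ≈ -1.392
  n=3: λ₃ = 9π²/2.278² - 9 ≈ 8.117
Since π²/2.278² ≈ 1.902 < 9, λ₁ < 0.
The n=1 mode grows fastest (−λₙ is largest for n=1) → dominates.
Asymptotic: T ~ c₁ sin(πx/2.278) e^{7.098t} (exponential growth at rate −λ₁ ≈ 7.098).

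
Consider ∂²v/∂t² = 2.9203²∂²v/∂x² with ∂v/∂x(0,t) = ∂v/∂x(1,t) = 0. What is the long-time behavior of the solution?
As t → ∞, v oscillates about a mean that drifts linearly in t (generically unbounded; no decay). There is no damping, so the nonconstant modes persist as standing waves (energy conserved, no decay). But with Neumann conditions at both ends the constant mode has eigenvalue 0: the spatial mean M(t) of v satisfies M'' = 0, so M(t) = M(0) + M'(0)·t. Unless the initial velocity has zero mean (∫v_t(x,0)dx = 0), the solution grows linearly in t (unbounded, though not exponentially); if it does have zero mean, the solution stays bounded and simply oscillates.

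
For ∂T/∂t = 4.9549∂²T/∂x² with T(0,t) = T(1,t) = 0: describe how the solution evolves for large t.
T → 0. Heat diffuses out through both boundaries.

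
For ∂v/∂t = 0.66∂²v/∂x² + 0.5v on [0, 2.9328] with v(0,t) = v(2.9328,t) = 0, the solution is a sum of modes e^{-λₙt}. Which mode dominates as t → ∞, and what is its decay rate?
Eigenvalues: λₙ = 0.66n²π²/2.9328² - 0.5.
First three modes:
  n=1: λ₁ = 0.66π²/2.9328² - 0.5 ≈ 0.257
  n=2: λ₂ = 2.64π²/2.9328² - 0.5 ≈ 2.529
  n=3: λ₃ = 5.94π²/2.9328² - 0.5 ≈ 6.316
Since 0.66π²/2.9328² ≈ 0.757 > 0.5, all λₙ > 0.
The n=1 mode decays slowest → dominates as t → ∞.
Asymptotic: v ~ c₁ sin(πx/2.9328) e^{-λ₁t} with decay rate λ₁ ≈ 0.257.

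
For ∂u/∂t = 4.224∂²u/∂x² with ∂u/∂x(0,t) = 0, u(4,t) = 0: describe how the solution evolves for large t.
u → 0. Heat escapes through the Dirichlet boundary.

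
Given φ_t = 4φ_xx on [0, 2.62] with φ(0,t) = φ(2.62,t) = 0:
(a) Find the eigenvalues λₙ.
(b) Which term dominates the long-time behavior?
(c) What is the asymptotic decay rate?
Eigenvalues: λₙ = 4n²π²/2.62².
First three modes:
  n=1: λ₁ = 4π²/2.62² ≈ 5.751
  n=2: λ₂ = 16π²/2.62² ≈ 23.005 (4× faster decay)
  n=3: λ₃ = 36π²/2.62² ≈ 51.761 (9× faster decay)
As t → ∞, higher modes decay exponentially faster. The n=1 mode dominates: φ ~ c₁ sin(πx/2.62) e^{-λ₁t}.
Decay rate: λ₁ = 4π²/2.62² ≈ 5.751.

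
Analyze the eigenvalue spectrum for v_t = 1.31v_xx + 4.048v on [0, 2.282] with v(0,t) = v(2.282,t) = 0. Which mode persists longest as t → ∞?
Eigenvalues: λₙ = 1.31n²π²/2.282² - 4.048.
First three modes:
  n=1: λ₁ = 1.31π²/2.282² - 4.048 ≈ -1.565
  n=2: λ₂ = 5.24π²/2.282² - 4.048 ≈ 5.883
  n=3: λ₃ = 11.79π²/2.282² - 4.048 ≈ 18.297
Since 1.31π²/2.282² ≈ 2.483 < 4.048, λ₁ < 0.
The n=1 mode grows fastest (−λₙ is largest for n=1) → dominates.
Asymptotic: v ~ c₁ sin(πx/2.282) e^{1.565t} (exponential growth at rate −λ₁ ≈ 1.565).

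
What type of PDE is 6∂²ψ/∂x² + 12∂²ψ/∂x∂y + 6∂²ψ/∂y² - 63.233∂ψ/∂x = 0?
With A = 6, B = 12, C = 6, the discriminant is 0. This is a parabolic PDE.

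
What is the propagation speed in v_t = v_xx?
Infinite. The heat equation is parabolic, not hyperbolic, so disturbances propagate instantly.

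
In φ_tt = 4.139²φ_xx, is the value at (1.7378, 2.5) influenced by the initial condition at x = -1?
Yes. The domain of dependence is [-8.6097, 12.0853], and -1 ∈ [-8.6097, 12.0853].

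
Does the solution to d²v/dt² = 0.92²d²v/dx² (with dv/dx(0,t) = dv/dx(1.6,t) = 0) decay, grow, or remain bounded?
v oscillates about a mean that drifts linearly in t (generically unbounded; no decay). There is no damping, so the nonconstant modes persist as standing waves (energy conserved, no decay). But with Neumann conditions at both ends the constant mode has eigenvalue 0: the spatial mean M(t) of v satisfies M'' = 0, so M(t) = M(0) + M'(0)·t. Unless the initial velocity has zero mean (∫v_t(x,0)dx = 0), the solution grows linearly in t (unbounded, though not exponentially); if it does have zero mean, the solution stays bounded and simply oscillates.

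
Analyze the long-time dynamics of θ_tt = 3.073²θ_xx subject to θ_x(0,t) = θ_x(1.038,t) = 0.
Long-time behavior: θ oscillates about a mean that drifts linearly in t (generically unbounded; no decay). There is no damping, so the nonconstant modes persist as standing waves (energy conserved, no decay). But with Neumann conditions at both ends the constant mode has eigenvalue 0: the spatial mean M(t) of θ satisfies M'' = 0, so M(t) = M(0) + M'(0)·t. Unless the initial velocity has zero mean (∫θ_t(x,0)dx = 0), the solution grows linearly in t (unbounded, though not exponentially); if it does have zero mean, the solution stays bounded and simply oscillates.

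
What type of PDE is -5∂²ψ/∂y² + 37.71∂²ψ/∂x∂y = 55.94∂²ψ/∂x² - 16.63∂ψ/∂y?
Rewriting in standard form: -55.94∂²ψ/∂x² + 37.71∂²ψ/∂x∂y - 5∂²ψ/∂y² + 16.63∂ψ/∂y = 0. With A = -55.94, B = 37.71, C = -5, the discriminant is 303.2441. This is a hyperbolic PDE.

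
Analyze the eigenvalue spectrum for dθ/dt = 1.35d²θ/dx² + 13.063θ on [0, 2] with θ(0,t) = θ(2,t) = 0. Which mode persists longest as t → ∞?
Eigenvalues: λₙ = 1.35n²π²/2² - 13.063.
First three modes:
  n=1: λ₁ = 1.35π²/2² - 13.063 ≈ -9.732
  n=2: λ₂ = 5.4π²/2² - 13.063 ≈ 0.261
  n=3: λ₃ = 12.15π²/2² - 13.063 ≈ 16.916
Since 1.35π²/2² ≈ 3.331 < 13.063, λ₁ < 0.
The n=1 mode grows fastest (−λₙ is largest for n=1) → dominates.
Asymptotic: θ ~ c₁ sin(πx/2) e^{9.732t} (exponential growth at rate −λ₁ ≈ 9.732).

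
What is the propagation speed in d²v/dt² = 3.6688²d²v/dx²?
Speed = 3.6688. Information travels along characteristics x = x₀ ± 3.6688t.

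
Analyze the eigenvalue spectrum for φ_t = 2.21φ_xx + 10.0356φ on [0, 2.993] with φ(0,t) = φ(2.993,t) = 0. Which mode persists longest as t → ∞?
Eigenvalues: λₙ = 2.21n²π²/2.993² - 10.0356.
First three modes:
  n=1: λ₁ = 2.21π²/2.993² - 10.0356 ≈ -7.601
  n=2: λ₂ = 8.84π²/2.993² - 10.0356 ≈ -0.296
  n=3: λ₃ = 19.89π²/2.993² - 10.0356 ≈ 11.878
Since 2.21π²/2.993² ≈ 2.435 < 10.0356, λ₁ < 0.
The n=1 mode grows fastest (−λₙ is largest for n=1) → dominates.
Asymptotic: φ ~ c₁ sin(πx/2.993) e^{7.601t} (exponential growth at rate −λ₁ ≈ 7.601).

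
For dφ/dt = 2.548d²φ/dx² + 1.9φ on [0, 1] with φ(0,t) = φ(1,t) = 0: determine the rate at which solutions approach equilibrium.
Eigenvalues: λₙ = 2.548n²π²/1² - 1.9.
First three modes:
  n=1: λ₁ = 2.548π² - 1.9 ≈ 23.248
  n=2: λ₂ = 10.192π² - 1.9 ≈ 98.691
  n=3: λ₃ = 22.932π² - 1.9 ≈ 224.43
Since 2.548π² ≈ 25.148 > 1.9, all λₙ > 0.
The n=1 mode decays slowest → dominates as t → ∞.
Asymptotic: φ ~ c₁ sin(πx/1) e^{-λ₁t} with decay rate λ₁ ≈ 23.248.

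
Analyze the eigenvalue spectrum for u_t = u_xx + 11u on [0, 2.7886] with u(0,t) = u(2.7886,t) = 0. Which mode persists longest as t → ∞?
Eigenvalues: λₙ = n²π²/2.7886² - 11.
First three modes:
  n=1: λ₁ = π²/2.7886² - 11 ≈ -9.731
  n=2: λ₂ = 4π²/2.7886² - 11 ≈ -5.923
  n=3: λ₃ = 9π²/2.7886² - 11 ≈ 0.423
Since π²/2.7886² ≈ 1.269 < 11, λ₁ < 0.
The n=1 mode grows fastest (−λₙ is largest for n=1) → dominates.
Asymptotic: u ~ c₁ sin(πx/2.7886) e^{9.731t} (exponential growth at rate −λ₁ ≈ 9.731).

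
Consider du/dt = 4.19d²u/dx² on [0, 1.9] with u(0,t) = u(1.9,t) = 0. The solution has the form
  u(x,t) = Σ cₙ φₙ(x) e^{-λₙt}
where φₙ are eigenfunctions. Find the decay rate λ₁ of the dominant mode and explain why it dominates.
Eigenvalues: λₙ = 4.19n²π²/1.9².
First three modes:
  n=1: λ₁ = 4.19π²/1.9² ≈ 11.455
  n=2: λ₂ = 16.76π²/1.9² ≈ 45.821 (4× faster decay)
  n=3: λ₃ = 37.71π²/1.9² ≈ 103.098 (9× faster decay)
As t → ∞, higher modes decay exponentially faster. The n=1 mode dominates: u ~ c₁ sin(πx/1.9) e^{-λ₁t}.
Decay rate: λ₁ = 4.19π²/1.9² ≈ 11.455.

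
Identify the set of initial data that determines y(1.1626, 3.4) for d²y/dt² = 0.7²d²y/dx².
Domain of dependence: [-1.2174, 3.5426]. Signals travel at speed 0.7, so data within |x - 1.1626| ≤ 0.7·3.4 = 2.38 can reach the point.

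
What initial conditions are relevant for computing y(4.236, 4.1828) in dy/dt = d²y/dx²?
The entire real line. The heat equation has infinite propagation speed: any initial disturbance instantly affects all points (though exponentially small far away).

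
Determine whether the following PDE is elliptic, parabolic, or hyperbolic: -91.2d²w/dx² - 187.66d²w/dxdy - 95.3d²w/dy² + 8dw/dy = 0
Coefficients: A = -91.2, B = -187.66, C = -95.3. B² - 4AC = 450.8356, which is positive, so the equation is hyperbolic.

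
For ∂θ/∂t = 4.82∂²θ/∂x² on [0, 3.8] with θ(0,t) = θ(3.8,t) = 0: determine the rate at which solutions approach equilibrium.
Eigenvalues: λₙ = 4.82n²π²/3.8².
First three modes:
  n=1: λ₁ = 4.82π²/3.8² ≈ 3.294
  n=2: λ₂ = 19.28π²/3.8² ≈ 13.178 (4× faster decay)
  n=3: λ₃ = 43.38π²/3.8² ≈ 29.65 (9× faster decay)
As t → ∞, higher modes decay exponentially faster. The n=1 mode dominates: θ ~ c₁ sin(πx/3.8) e^{-λ₁t}.
Decay rate: λ₁ = 4.82π²/3.8² ≈ 3.294.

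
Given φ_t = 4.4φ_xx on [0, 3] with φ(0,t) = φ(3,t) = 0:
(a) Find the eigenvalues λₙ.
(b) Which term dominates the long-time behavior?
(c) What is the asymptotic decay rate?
Eigenvalues: λₙ = 4.4n²π²/3².
First three modes:
  n=1: λ₁ = 4.4π²/3² ≈ 4.825
  n=2: λ₂ = 17.6π²/3² ≈ 19.301 (4× faster decay)
  n=3: λ₃ = 39.6π²/3² ≈ 43.426 (9× faster decay)
As t → ∞, higher modes decay exponentially faster. The n=1 mode dominates: φ ~ c₁ sin(πx/3) e^{-λ₁t}.
Decay rate: λ₁ = 4.4π²/3² ≈ 4.825.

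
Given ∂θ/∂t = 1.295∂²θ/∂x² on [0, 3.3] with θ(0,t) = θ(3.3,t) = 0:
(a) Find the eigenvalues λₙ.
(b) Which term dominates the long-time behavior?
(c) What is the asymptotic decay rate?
Eigenvalues: λₙ = 1.295n²π²/3.3².
First three modes:
  n=1: λ₁ = 1.295π²/3.3² ≈ 1.174
  n=2: λ₂ = 5.18π²/3.3² ≈ 4.695 (4× faster decay)
  n=3: λ₃ = 11.655π²/3.3² ≈ 10.563 (9× faster decay)
As t → ∞, higher modes decay exponentially faster. The n=1 mode dominates: θ ~ c₁ sin(πx/3.3) e^{-λ₁t}.
Decay rate: λ₁ = 1.295π²/3.3² ≈ 1.174.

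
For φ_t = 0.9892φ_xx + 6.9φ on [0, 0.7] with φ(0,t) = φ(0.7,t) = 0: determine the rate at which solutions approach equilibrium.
Eigenvalues: λₙ = 0.9892n²π²/0.7² - 6.9.
First three modes:
  n=1: λ₁ = 0.9892π²/0.7² - 6.9 ≈ 13.025
  n=2: λ₂ = 3.9568π²/0.7² - 6.9 ≈ 72.798
  n=3: λ₃ = 8.9028π²/0.7² - 6.9 ≈ 172.421
Since 0.9892π²/0.7² ≈ 19.925 > 6.9, all λₙ > 0.
The n=1 mode decays slowest → dominates as t → ∞.
Asymptotic: φ ~ c₁ sin(πx/0.7) e^{-λ₁t} with decay rate λ₁ ≈ 13.025.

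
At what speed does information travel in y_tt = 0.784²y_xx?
Speed = 0.784. Information travels along characteristics x = x₀ ± 0.784t.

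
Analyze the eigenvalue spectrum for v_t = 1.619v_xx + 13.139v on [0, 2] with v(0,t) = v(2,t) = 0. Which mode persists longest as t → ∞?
Eigenvalues: λₙ = 1.619n²π²/2² - 13.139.
First three modes:
  n=1: λ₁ = 1.619π²/2² - 13.139 ≈ -9.144
  n=2: λ₂ = 6.476π²/2² - 13.139 ≈ 2.84
  n=3: λ₃ = 14.571π²/2² - 13.139 ≈ 22.814
Since 1.619π²/2² ≈ 3.995 < 13.139, λ₁ < 0.
The n=1 mode grows fastest (−λₙ is largest for n=1) → dominates.
Asymptotic: v ~ c₁ sin(πx/2) e^{9.144t} (exponential growth at rate −λ₁ ≈ 9.144).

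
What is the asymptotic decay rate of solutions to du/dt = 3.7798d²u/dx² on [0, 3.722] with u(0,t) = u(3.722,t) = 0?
Eigenvalues: λₙ = 3.7798n²π²/3.722².
First three modes:
  n=1: λ₁ = 3.7798π²/3.722² ≈ 2.693
  n=2: λ₂ = 15.1192π²/3.722² ≈ 10.771 (4× faster decay)
  n=3: λ₃ = 34.0182π²/3.722² ≈ 24.236 (9× faster decay)
As t → ∞, higher modes decay exponentially faster. The n=1 mode dominates: u ~ c₁ sin(πx/3.722) e^{-λ₁t}.
Decay rate: λ₁ = 3.7798π²/3.722² ≈ 2.693.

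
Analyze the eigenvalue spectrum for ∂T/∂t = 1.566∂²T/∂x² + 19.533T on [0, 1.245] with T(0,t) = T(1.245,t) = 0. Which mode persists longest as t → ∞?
Eigenvalues: λₙ = 1.566n²π²/1.245² - 19.533.
First three modes:
  n=1: λ₁ = 1.566π²/1.245² - 19.533 ≈ -9.562
  n=2: λ₂ = 6.264π²/1.245² - 19.533 ≈ 20.352
  n=3: λ₃ = 14.094π²/1.245² - 19.533 ≈ 70.209
Since 1.566π²/1.245² ≈ 9.971 < 19.533, λ₁ < 0.
The n=1 mode grows fastest (−λₙ is largest for n=1) → dominates.
Asymptotic: T ~ c₁ sin(πx/1.245) e^{9.562t} (exponential growth at rate −λ₁ ≈ 9.562).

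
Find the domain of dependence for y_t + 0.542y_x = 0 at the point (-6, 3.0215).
A single point: x = -7.637653. The characteristic through (-6, 3.0215) is x - 0.542t = const, so x = -6 - 0.542·3.0215 = -7.637653.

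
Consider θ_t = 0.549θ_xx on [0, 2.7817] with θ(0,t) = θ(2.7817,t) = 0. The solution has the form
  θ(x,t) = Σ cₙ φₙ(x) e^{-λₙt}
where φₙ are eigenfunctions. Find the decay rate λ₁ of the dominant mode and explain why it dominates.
Eigenvalues: λₙ = 0.549n²π²/2.7817².
First three modes:
  n=1: λ₁ = 0.549π²/2.7817² ≈ 0.7
  n=2: λ₂ = 2.196π²/2.7817² ≈ 2.801 (4× faster decay)
  n=3: λ₃ = 4.941π²/2.7817² ≈ 6.302 (9× faster decay)
As t → ∞, higher modes decay exponentially faster. The n=1 mode dominates: θ ~ c₁ sin(πx/2.7817) e^{-λ₁t}.
Decay rate: λ₁ = 0.549π²/2.7817² ≈ 0.7.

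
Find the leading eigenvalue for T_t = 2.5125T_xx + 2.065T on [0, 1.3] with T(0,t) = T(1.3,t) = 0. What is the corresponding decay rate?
Eigenvalues: λₙ = 2.5125n²π²/1.3² - 2.065.
First three modes:
  n=1: λ₁ = 2.5125π²/1.3² - 2.065 ≈ 12.608
  n=2: λ₂ = 10.05π²/1.3² - 2.065 ≈ 56.627
  n=3: λ₃ = 22.6125π²/1.3² - 2.065 ≈ 129.992
Since 2.5125π²/1.3² ≈ 14.673 > 2.065, all λₙ > 0.
The n=1 mode decays slowest → dominates as t → ∞.
Asymptotic: T ~ c₁ sin(πx/1.3) e^{-λ₁t} with decay rate λ₁ ≈ 12.608.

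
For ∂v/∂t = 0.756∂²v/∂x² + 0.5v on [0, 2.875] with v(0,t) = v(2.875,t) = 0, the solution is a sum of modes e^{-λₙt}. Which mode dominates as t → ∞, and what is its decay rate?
Eigenvalues: λₙ = 0.756n²π²/2.875² - 0.5.
First three modes:
  n=1: λ₁ = 0.756π²/2.875² - 0.5 ≈ 0.403
  n=2: λ₂ = 3.024π²/2.875² - 0.5 ≈ 3.111
  n=3: λ₃ = 6.804π²/2.875² - 0.5 ≈ 7.624
Since 0.756π²/2.875² ≈ 0.903 > 0.5, all λₙ > 0.
The n=1 mode decays slowest → dominates as t → ∞.
Asymptotic: v ~ c₁ sin(πx/2.875) e^{-λ₁t} with decay rate λ₁ ≈ 0.403.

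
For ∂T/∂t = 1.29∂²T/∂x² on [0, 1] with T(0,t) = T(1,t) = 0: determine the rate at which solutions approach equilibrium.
Eigenvalues: λₙ = 1.29n²π².
First three modes:
  n=1: λ₁ = 1.29π² ≈ 12.732
  n=2: λ₂ = 5.16π² ≈ 50.927 (4× faster decay)
  n=3: λ₃ = 11.61π² ≈ 114.586 (9× faster decay)
As t → ∞, higher modes decay exponentially faster. The n=1 mode dominates: T ~ c₁ sin(πx) e^{-λ₁t}.
Decay rate: λ₁ = 1.29π² ≈ 12.732.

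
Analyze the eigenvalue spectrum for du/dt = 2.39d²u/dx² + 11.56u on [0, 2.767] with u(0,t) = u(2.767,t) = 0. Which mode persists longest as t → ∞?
Eigenvalues: λₙ = 2.39n²π²/2.767² - 11.56.
First three modes:
  n=1: λ₁ = 2.39π²/2.767² - 11.56 ≈ -8.479
  n=2: λ₂ = 9.56π²/2.767² - 11.56 ≈ 0.764
  n=3: λ₃ = 21.51π²/2.767² - 11.56 ≈ 16.168
Since 2.39π²/2.767² ≈ 3.081 < 11.56, λ₁ < 0.
The n=1 mode grows fastest (−λₙ is largest for n=1) → dominates.
Asymptotic: u ~ c₁ sin(πx/2.767) e^{8.479t} (exponential growth at rate −λ₁ ≈ 8.479).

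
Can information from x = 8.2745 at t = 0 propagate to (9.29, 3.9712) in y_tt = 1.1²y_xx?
Yes. The domain of dependence is [4.92168, 13.65832], and 8.2745 ∈ [4.92168, 13.65832].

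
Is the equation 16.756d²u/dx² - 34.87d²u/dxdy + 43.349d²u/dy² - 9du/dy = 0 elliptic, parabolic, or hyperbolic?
Computing B² - 4AC with A = 16.756, B = -34.87, C = 43.349: discriminant = -1689.506476 (negative). Answer: elliptic.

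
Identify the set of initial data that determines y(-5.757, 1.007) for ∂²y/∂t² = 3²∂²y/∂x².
Domain of dependence: [-8.778, -2.736]. Signals travel at speed 3, so data within |x - -5.757| ≤ 3·1.007 = 3.021 can reach the point.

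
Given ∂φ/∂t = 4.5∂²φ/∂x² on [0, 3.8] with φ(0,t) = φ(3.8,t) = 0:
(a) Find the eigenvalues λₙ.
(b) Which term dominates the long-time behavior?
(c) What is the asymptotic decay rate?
Eigenvalues: λₙ = 4.5n²π²/3.8².
First three modes:
  n=1: λ₁ = 4.5π²/3.8² ≈ 3.076
  n=2: λ₂ = 18π²/3.8² ≈ 12.303 (4× faster decay)
  n=3: λ₃ = 40.5π²/3.8² ≈ 27.681 (9× faster decay)
As t → ∞, higher modes decay exponentially faster. The n=1 mode dominates: φ ~ c₁ sin(πx/3.8) e^{-λ₁t}.
Decay rate: λ₁ = 4.5π²/3.8² ≈ 3.076.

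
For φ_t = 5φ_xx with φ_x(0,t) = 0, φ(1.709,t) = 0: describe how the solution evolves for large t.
φ → 0. Heat escapes through the Dirichlet boundary.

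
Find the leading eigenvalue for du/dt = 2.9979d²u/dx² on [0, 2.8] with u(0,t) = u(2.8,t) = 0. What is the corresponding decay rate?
Eigenvalues: λₙ = 2.9979n²π²/2.8².
First three modes:
  n=1: λ₁ = 2.9979π²/2.8² ≈ 3.774
  n=2: λ₂ = 11.9916π²/2.8² ≈ 15.096 (4× faster decay)
  n=3: λ₃ = 26.9811π²/2.8² ≈ 33.966 (9× faster decay)
As t → ∞, higher modes decay exponentially faster. The n=1 mode dominates: u ~ c₁ sin(πx/2.8) e^{-λ₁t}.
Decay rate: λ₁ = 2.9979π²/2.8² ≈ 3.774.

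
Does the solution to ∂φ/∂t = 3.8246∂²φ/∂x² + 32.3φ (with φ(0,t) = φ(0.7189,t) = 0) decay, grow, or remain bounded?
φ → 0. Diffusion dominates reaction (r=32.3 < κπ²/L²≈73.04); solution decays.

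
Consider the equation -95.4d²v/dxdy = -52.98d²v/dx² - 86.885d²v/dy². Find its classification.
Rewriting in standard form: 52.98d²v/dx² - 95.4d²v/dxdy + 86.885d²v/dy² = 0. Elliptic. (A = 52.98, B = -95.4, C = 86.885 gives B² - 4AC = -9311.5092.)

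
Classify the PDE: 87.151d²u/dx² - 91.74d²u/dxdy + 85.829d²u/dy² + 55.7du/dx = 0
A = 87.151, B = -91.74, C = 85.829. Discriminant B² - 4AC = -21504.105116. Since -21504.105116 < 0, elliptic.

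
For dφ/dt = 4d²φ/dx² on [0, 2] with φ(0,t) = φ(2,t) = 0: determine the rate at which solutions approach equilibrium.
Eigenvalues: λₙ = 4n²π²/2².
First three modes:
  n=1: λ₁ = 4π²/2² ≈ 9.87
  n=2: λ₂ = 16π²/2² ≈ 39.478 (4× faster decay)
  n=3: λ₃ = 36π²/2² ≈ 88.826 (9× faster decay)
As t → ∞, higher modes decay exponentially faster. The n=1 mode dominates: φ ~ c₁ sin(πx/2) e^{-λ₁t}.
Decay rate: λ₁ = 4π²/2² ≈ 9.87.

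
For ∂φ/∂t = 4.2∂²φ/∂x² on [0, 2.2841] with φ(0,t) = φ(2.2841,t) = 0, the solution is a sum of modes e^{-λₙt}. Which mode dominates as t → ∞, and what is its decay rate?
Eigenvalues: λₙ = 4.2n²π²/2.2841².
First three modes:
  n=1: λ₁ = 4.2π²/2.2841² ≈ 7.945
  n=2: λ₂ = 16.8π²/2.2841² ≈ 31.782 (4× faster decay)
  n=3: λ₃ = 37.8π²/2.2841² ≈ 71.509 (9× faster decay)
As t → ∞, higher modes decay exponentially faster. The n=1 mode dominates: φ ~ c₁ sin(πx/2.2841) e^{-λ₁t}.
Decay rate: λ₁ = 4.2π²/2.2841² ≈ 7.945.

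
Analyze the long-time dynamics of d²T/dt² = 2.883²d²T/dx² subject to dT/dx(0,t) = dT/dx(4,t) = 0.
Long-time behavior: T oscillates about a mean that drifts linearly in t (generically unbounded; no decay). There is no damping, so the nonconstant modes persist as standing waves (energy conserved, no decay). But with Neumann conditions at both ends the constant mode has eigenvalue 0: the spatial mean M(t) of T satisfies M'' = 0, so M(t) = M(0) + M'(0)·t. Unless the initial velocity has zero mean (∫T_t(x,0)dx = 0), the solution grows linearly in t (unbounded, though not exponentially); if it does have zero mean, the solution stays bounded and simply oscillates.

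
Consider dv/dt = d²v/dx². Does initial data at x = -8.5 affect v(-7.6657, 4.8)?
Yes, for any finite x. The heat equation has infinite propagation speed, so all initial data affects all points at any t > 0.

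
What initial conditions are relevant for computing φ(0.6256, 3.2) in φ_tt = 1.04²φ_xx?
Domain of dependence: [-2.7024, 3.9536]. Signals travel at speed 1.04, so data within |x - 0.6256| ≤ 1.04·3.2 = 3.328 can reach the point.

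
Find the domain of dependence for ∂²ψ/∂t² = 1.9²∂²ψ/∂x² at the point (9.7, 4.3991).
Domain of dependence: [1.34171, 18.05829]. Signals travel at speed 1.9, so data within |x - 9.7| ≤ 1.9·4.3991 = 8.35829 can reach the point.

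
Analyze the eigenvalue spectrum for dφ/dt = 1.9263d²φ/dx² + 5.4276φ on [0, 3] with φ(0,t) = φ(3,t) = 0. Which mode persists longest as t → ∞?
Eigenvalues: λₙ = 1.9263n²π²/3² - 5.4276.
First three modes:
  n=1: λ₁ = 1.9263π²/3² - 5.4276 ≈ -3.315
  n=2: λ₂ = 7.7052π²/3² - 5.4276 ≈ 3.022
  n=3: λ₃ = 17.3367π²/3² - 5.4276 ≈ 13.584
Since 1.9263π²/3² ≈ 2.112 < 5.4276, λ₁ < 0.
The n=1 mode grows fastest (−λₙ is largest for n=1) → dominates.
Asymptotic: φ ~ c₁ sin(πx/3) e^{3.315t} (exponential growth at rate −λ₁ ≈ 3.315).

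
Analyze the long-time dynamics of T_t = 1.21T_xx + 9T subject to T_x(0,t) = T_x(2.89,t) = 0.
Long-time behavior: T grows unboundedly. With Neumann BCs the constant mode has diffusion eigenvalue 0, so any r > 0 makes it grow like e^(9t); solution grows exponentially.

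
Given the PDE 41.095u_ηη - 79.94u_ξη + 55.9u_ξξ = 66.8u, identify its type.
Rewriting in standard form: 55.9u_ξξ - 79.94u_ξη + 41.095u_ηη - 66.8u = 0. The second-order coefficients are A = 55.9, B = -79.94, C = 41.095. Since B² - 4AC = -2798.4384 < 0, this is an elliptic PDE.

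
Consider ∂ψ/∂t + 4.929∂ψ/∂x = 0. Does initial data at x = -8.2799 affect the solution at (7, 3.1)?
Yes. The characteristic through (7, 3.1) passes through x = -8.2799.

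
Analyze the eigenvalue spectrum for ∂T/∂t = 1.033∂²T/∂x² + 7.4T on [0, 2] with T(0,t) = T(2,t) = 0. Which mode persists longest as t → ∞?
Eigenvalues: λₙ = 1.033n²π²/2² - 7.4.
First three modes:
  n=1: λ₁ = 1.033π²/2² - 7.4 ≈ -4.851
  n=2: λ₂ = 4.132π²/2² - 7.4 ≈ 2.795
  n=3: λ₃ = 9.297π²/2² - 7.4 ≈ 15.539
Since 1.033π²/2² ≈ 2.549 < 7.4, λ₁ < 0.
The n=1 mode grows fastest (−λₙ is largest for n=1) → dominates.
Asymptotic: T ~ c₁ sin(πx/2) e^{4.851t} (exponential growth at rate −λ₁ ≈ 4.851).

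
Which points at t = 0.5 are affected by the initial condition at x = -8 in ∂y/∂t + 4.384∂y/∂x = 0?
At x = -5.808. The characteristic carries data from (-8, 0) to (-5.808, 0.5).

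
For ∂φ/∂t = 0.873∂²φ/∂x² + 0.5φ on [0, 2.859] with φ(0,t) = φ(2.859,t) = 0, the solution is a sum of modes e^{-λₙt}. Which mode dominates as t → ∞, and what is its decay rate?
Eigenvalues: λₙ = 0.873n²π²/2.859² - 0.5.
First three modes:
  n=1: λ₁ = 0.873π²/2.859² - 0.5 ≈ 0.554
  n=2: λ₂ = 3.492π²/2.859² - 0.5 ≈ 3.716
  n=3: λ₃ = 7.857π²/2.859² - 0.5 ≈ 8.987
Since 0.873π²/2.859² ≈ 1.054 > 0.5, all λₙ > 0.
The n=1 mode decays slowest → dominates as t → ∞.
Asymptotic: φ ~ c₁ sin(πx/2.859) e^{-λ₁t} with decay rate λ₁ ≈ 0.554.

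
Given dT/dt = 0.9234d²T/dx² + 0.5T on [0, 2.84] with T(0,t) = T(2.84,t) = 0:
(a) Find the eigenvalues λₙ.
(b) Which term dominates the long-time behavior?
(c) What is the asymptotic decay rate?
Eigenvalues: λₙ = 0.9234n²π²/2.84² - 0.5.
First three modes:
  n=1: λ₁ = 0.9234π²/2.84² - 0.5 ≈ 0.63
  n=2: λ₂ = 3.6936π²/2.84² - 0.5 ≈ 4.02
  n=3: λ₃ = 8.3106π²/2.84² - 0.5 ≈ 9.669
Since 0.9234π²/2.84² ≈ 1.13 > 0.5, all λₙ > 0.
The n=1 mode decays slowest → dominates as t → ∞.
Asymptotic: T ~ c₁ sin(πx/2.84) e^{-λ₁t} with decay rate λ₁ ≈ 0.63.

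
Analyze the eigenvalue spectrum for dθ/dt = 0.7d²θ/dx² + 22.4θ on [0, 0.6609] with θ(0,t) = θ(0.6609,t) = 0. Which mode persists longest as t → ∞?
Eigenvalues: λₙ = 0.7n²π²/0.6609² - 22.4.
First three modes:
  n=1: λ₁ = 0.7π²/0.6609² - 22.4 ≈ -6.583
  n=2: λ₂ = 2.8π²/0.6609² - 22.4 ≈ 40.868
  n=3: λ₃ = 6.3π²/0.6609² - 22.4 ≈ 119.954
Since 0.7π²/0.6609² ≈ 15.817 < 22.4, λ₁ < 0.
The n=1 mode grows fastest (−λₙ is largest for n=1) → dominates.
Asymptotic: θ ~ c₁ sin(πx/0.6609) e^{6.583t} (exponential growth at rate −λ₁ ≈ 6.583).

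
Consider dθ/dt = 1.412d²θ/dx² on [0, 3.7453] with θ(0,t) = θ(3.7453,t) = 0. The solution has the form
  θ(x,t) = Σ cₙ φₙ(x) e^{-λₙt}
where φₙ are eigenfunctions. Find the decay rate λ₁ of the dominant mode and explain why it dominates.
Eigenvalues: λₙ = 1.412n²π²/3.7453².
First three modes:
  n=1: λ₁ = 1.412π²/3.7453² ≈ 0.993
  n=2: λ₂ = 5.648π²/3.7453² ≈ 3.974 (4× faster decay)
  n=3: λ₃ = 12.708π²/3.7453² ≈ 8.941 (9× faster decay)
As t → ∞, higher modes decay exponentially faster. The n=1 mode dominates: θ ~ c₁ sin(πx/3.7453) e^{-λ₁t}.
Decay rate: λ₁ = 1.412π²/3.7453² ≈ 0.993.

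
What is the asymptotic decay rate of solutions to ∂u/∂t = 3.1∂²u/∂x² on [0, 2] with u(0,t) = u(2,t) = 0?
Eigenvalues: λₙ = 3.1n²π²/2².
First three modes:
  n=1: λ₁ = 3.1π²/2² ≈ 7.649
  n=2: λ₂ = 12.4π²/2² ≈ 30.596 (4× faster decay)
  n=3: λ₃ = 27.9π²/2² ≈ 68.84 (9× faster decay)
As t → ∞, higher modes decay exponentially faster. The n=1 mode dominates: u ~ c₁ sin(πx/2) e^{-λ₁t}.
Decay rate: λ₁ = 3.1π²/2² ≈ 7.649.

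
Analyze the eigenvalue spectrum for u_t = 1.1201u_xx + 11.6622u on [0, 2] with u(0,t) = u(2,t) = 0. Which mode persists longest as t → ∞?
Eigenvalues: λₙ = 1.1201n²π²/2² - 11.6622.
First three modes:
  n=1: λ₁ = 1.1201π²/2² - 11.6622 ≈ -8.898
  n=2: λ₂ = 4.4804π²/2² - 11.6622 ≈ -0.607
  n=3: λ₃ = 10.0809π²/2² - 11.6622 ≈ 13.211
Since 1.1201π²/2² ≈ 2.764 < 11.6622, λ₁ < 0.
The n=1 mode grows fastest (−λₙ is largest for n=1) → dominates.
Asymptotic: u ~ c₁ sin(πx/2) e^{8.898t} (exponential growth at rate −λ₁ ≈ 8.898).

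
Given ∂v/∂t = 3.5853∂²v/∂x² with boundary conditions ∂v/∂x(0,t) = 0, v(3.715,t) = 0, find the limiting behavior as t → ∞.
v → 0. Heat escapes through the Dirichlet boundary.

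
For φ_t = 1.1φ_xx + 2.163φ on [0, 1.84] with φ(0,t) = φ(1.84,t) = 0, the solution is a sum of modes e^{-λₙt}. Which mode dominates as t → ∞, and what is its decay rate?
Eigenvalues: λₙ = 1.1n²π²/1.84² - 2.163.
First three modes:
  n=1: λ₁ = 1.1π²/1.84² - 2.163 ≈ 1.044
  n=2: λ₂ = 4.4π²/1.84² - 2.163 ≈ 10.664
  n=3: λ₃ = 9.9π²/1.84² - 2.163 ≈ 26.697
Since 1.1π²/1.84² ≈ 3.207 > 2.163, all λₙ > 0.
The n=1 mode decays slowest → dominates as t → ∞.
Asymptotic: φ ~ c₁ sin(πx/1.84) e^{-λ₁t} with decay rate λ₁ ≈ 1.044.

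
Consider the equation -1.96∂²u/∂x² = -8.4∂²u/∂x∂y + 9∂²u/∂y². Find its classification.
Rewriting in standard form: -1.96∂²u/∂x² + 8.4∂²u/∂x∂y - 9∂²u/∂y² = 0. Parabolic. (A = -1.96, B = 8.4, C = -9 gives B² - 4AC = 0.)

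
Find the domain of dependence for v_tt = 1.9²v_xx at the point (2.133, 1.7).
Domain of dependence: [-1.097, 5.363]. Signals travel at speed 1.9, so data within |x - 2.133| ≤ 1.9·1.7 = 3.23 can reach the point.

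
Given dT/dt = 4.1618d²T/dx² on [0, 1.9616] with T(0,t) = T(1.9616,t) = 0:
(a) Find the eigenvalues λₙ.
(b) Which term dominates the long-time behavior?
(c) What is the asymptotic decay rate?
Eigenvalues: λₙ = 4.1618n²π²/1.9616².
First three modes:
  n=1: λ₁ = 4.1618π²/1.9616² ≈ 10.675
  n=2: λ₂ = 16.6472π²/1.9616² ≈ 42.699 (4× faster decay)
  n=3: λ₃ = 37.4562π²/1.9616² ≈ 96.073 (9× faster decay)
As t → ∞, higher modes decay exponentially faster. The n=1 mode dominates: T ~ c₁ sin(πx/1.9616) e^{-λ₁t}.
Decay rate: λ₁ = 4.1618π²/1.9616² ≈ 10.675.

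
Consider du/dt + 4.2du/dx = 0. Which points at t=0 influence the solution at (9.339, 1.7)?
A single point: x = 2.199. The characteristic through (9.339, 1.7) is x - 4.2t = const, so x = 9.339 - 4.2·1.7 = 2.199.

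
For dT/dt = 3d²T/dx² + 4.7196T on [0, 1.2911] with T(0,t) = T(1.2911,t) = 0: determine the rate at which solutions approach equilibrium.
Eigenvalues: λₙ = 3n²π²/1.2911² - 4.7196.
First three modes:
  n=1: λ₁ = 3π²/1.2911² - 4.7196 ≈ 13.043
  n=2: λ₂ = 12π²/1.2911² - 4.7196 ≈ 66.33
  n=3: λ₃ = 27π²/1.2911² - 4.7196 ≈ 155.142
Since 3π²/1.2911² ≈ 17.762 > 4.7196, all λₙ > 0.
The n=1 mode decays slowest → dominates as t → ∞.
Asymptotic: T ~ c₁ sin(πx/1.2911) e^{-λ₁t} with decay rate λ₁ ≈ 13.043.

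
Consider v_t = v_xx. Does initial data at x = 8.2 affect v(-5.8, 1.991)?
Yes, for any finite x. The heat equation has infinite propagation speed, so all initial data affects all points at any t > 0.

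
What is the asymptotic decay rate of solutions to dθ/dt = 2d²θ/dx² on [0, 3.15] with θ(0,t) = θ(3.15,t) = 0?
Eigenvalues: λₙ = 2n²π²/3.15².
First three modes:
  n=1: λ₁ = 2π²/3.15² ≈ 1.989
  n=2: λ₂ = 8π²/3.15² ≈ 7.957 (4× faster decay)
  n=3: λ₃ = 18π²/3.15² ≈ 17.904 (9× faster decay)
As t → ∞, higher modes decay exponentially faster. The n=1 mode dominates: θ ~ c₁ sin(πx/3.15) e^{-λ₁t}.
Decay rate: λ₁ = 2π²/3.15² ≈ 1.989.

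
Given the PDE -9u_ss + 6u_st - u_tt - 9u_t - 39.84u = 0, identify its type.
The second-order coefficients are A = -9, B = 6, C = -1. Since B² - 4AC = 0 = 0, this is a parabolic PDE.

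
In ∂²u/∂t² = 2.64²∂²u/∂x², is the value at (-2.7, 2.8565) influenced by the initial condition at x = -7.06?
Yes. The domain of dependence is [-10.24116, 4.84116], and -7.06 ∈ [-10.24116, 4.84116].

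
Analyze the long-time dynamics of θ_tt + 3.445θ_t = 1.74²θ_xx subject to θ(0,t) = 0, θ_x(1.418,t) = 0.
Long-time behavior: θ → 0. Damping (γ=3.445) dissipates energy; oscillations decay exponentially.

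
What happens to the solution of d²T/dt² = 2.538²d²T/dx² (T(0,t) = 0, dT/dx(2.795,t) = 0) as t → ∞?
T oscillates (no decay). Energy is conserved; the solution oscillates indefinitely as standing waves.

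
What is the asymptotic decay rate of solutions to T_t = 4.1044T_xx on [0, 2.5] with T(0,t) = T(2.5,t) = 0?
Eigenvalues: λₙ = 4.1044n²π²/2.5².
First three modes:
  n=1: λ₁ = 4.1044π²/2.5² ≈ 6.481
  n=2: λ₂ = 16.4176π²/2.5² ≈ 25.926 (4× faster decay)
  n=3: λ₃ = 36.9396π²/2.5² ≈ 58.333 (9× faster decay)
As t → ∞, higher modes decay exponentially faster. The n=1 mode dominates: T ~ c₁ sin(πx/2.5) e^{-λ₁t}.
Decay rate: λ₁ = 4.1044π²/2.5² ≈ 6.481.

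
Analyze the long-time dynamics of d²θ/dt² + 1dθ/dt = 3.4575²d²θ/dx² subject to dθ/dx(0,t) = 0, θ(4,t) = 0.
Long-time behavior: θ → 0. Damping (γ=1) dissipates energy; oscillations decay exponentially.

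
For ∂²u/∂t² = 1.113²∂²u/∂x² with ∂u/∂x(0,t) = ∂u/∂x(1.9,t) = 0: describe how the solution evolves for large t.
u oscillates about a mean that drifts linearly in t (generically unbounded; no decay). There is no damping, so the nonconstant modes persist as standing waves (energy conserved, no decay). But with Neumann conditions at both ends the constant mode has eigenvalue 0: the spatial mean M(t) of u satisfies M'' = 0, so M(t) = M(0) + M'(0)·t. Unless the initial velocity has zero mean (∫u_t(x,0)dx = 0), the solution grows linearly in t (unbounded, though not exponentially); if it does have zero mean, the solution stays bounded and simply oscillates.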